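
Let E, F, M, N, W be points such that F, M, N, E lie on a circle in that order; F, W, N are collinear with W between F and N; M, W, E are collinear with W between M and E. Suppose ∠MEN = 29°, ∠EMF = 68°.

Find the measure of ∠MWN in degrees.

∠MWN = 97°

1. ∠MFN = 29°  [same arc MN]
2. ∠FWM = 83°  [△FWM]
3. ∠MWN = 97°  [linear pair at W on FN]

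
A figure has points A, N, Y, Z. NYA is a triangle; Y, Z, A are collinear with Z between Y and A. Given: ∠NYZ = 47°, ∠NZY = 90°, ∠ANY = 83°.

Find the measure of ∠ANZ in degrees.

1. ∠AYN = 47°  [Z on ray YA]
2. ∠AZN = 90°  [linear pair at Z on YA]
3. ∠NAY = 50°  [△NYA]
4. ∠NAZ = 50°  [Z on ray AY]
5. ∠ANZ = 40°  [△NZA]

∠ANZ = 40°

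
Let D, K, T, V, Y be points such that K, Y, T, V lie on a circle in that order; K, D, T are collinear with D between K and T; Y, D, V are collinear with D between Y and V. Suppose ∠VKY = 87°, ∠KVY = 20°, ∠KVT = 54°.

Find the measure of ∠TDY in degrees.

∠TDY = 107°

1. ∠KYV = 73°  [△KYV]
2. ∠KTY = 20°  [same arc KY]
3. ∠KYT = 126°  [cyclic KYTV, opposite ∠Y+∠V]
4. ∠TKY = 34°  [△KYT]
5. ∠KDY = 73°  [△KDY]
6. ∠TDY = 107°  [linear pair at D on KT]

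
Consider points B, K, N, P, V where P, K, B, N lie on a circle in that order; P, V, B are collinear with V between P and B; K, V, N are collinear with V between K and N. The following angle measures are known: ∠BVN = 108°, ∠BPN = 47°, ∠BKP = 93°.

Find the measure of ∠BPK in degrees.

1. ∠KVP = 108°  [vertical angles at V]
2. ∠BKN = 47°  [same arc BN]
3. ∠BVK = 72°  [linear pair at V on PB]
4. ∠KBP = 61°  [△KVB]
5. ∠BPK = 26°  [△PKB]

∠BPK = 26°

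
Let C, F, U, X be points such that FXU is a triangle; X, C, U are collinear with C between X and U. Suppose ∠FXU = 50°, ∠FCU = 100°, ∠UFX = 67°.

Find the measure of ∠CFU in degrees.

1. ∠FUX = 63°  [△FXU]
2. ∠CUF = 63°  [C on ray UX]
3. ∠CFU = 17°  [△FCU]

∠CFU = 17°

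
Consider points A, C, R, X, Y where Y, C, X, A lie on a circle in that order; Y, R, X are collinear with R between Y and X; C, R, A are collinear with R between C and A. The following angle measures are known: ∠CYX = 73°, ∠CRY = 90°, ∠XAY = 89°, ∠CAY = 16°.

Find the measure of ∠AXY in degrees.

∠AXY = 17°

1. ∠CAX = 73°  [same arc CX]
2. ∠ARX = 90°  [vertical angles at R]
3. ∠AXY = 17°  [△XRA]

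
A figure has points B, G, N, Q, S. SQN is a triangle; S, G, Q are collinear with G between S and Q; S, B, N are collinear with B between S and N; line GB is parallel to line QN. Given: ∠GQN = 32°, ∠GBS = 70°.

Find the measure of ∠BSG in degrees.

1. ∠NQS = 32°  [G on ray QS]
2. ∠QNS = 70°  [GB∥QN, corresponding at B]
3. ∠NSQ = 78°  [△SQN]
4. ∠BSG = 78°  [G on SQ, B on SN]

∠BSG = 78°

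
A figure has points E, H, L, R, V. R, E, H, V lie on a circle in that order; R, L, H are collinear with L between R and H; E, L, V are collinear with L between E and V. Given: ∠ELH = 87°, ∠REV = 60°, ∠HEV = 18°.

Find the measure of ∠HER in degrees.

∠HER = 78°

1. ∠ELR = 93°  [linear pair at L on RH]
2. ∠EHR = 75°  [△ELH]
3. ∠ERH = 27°  [△RLE]
4. ∠HER = 78°  [△REH]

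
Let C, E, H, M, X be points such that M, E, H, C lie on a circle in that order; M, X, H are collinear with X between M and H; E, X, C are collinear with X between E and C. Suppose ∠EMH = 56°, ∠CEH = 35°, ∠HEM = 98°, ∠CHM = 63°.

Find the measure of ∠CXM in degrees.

∠CXM = 119°

1. ∠EHM = 26°  [△MEH]
2. ∠CMH = 35°  [same arc HC]
3. ∠ECM = 26°  [same arc ME]
4. ∠CXM = 119°  [△MXC]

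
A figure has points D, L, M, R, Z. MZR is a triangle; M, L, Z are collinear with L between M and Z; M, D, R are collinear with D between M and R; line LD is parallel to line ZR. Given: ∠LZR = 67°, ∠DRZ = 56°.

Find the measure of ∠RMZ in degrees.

∠RMZ = 57°

1. ∠MZR = 67°  [L on ray ZM]
2. ∠MRZ = 56°  [D on ray RM]
3. ∠RMZ = 57°  [△MZR]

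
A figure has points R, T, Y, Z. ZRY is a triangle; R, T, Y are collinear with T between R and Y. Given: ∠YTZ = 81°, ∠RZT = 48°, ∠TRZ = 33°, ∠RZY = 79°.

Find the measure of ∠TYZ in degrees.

∠TYZ = 68°

1. ∠YRZ = 33°  [T on ray RY]
2. ∠RYZ = 68°  [△ZRY]
3. ∠TYZ = 68°  [T on ray YR]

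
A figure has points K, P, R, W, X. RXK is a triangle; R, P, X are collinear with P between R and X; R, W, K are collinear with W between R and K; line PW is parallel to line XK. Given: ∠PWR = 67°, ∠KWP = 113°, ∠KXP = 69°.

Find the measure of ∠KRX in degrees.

∠KRX = 44°

1. ∠RKX = 67°  [PW∥XK, corresponding at W]
2. ∠KXR = 69°  [P on ray XR]
3. ∠KRX = 44°  [△RXK]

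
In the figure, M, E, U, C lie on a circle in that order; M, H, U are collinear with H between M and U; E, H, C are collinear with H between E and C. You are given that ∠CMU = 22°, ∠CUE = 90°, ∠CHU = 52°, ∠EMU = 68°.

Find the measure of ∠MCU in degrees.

1. ∠CEU = 22°  [same arc UC]
2. ∠ECU = 68°  [△EUC]
3. ∠CUM = 60°  [△UHC]
4. ∠MCU = 98°  [△MUC]

∠MCU = 98°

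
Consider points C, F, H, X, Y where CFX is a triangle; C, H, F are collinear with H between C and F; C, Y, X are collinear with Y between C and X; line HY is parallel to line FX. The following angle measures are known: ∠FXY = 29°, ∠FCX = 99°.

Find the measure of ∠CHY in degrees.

∠CHY = 52°

1. ∠CXF = 29°  [Y on ray XC]
2. ∠CFX = 52°  [△CFX]
3. ∠CHY = 52°  [HY∥FX, corresponding at H]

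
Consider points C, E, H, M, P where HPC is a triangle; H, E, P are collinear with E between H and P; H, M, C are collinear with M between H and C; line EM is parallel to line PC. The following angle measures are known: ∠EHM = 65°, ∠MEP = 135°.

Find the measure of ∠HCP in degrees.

∠HCP = 70°

1. ∠HEM = 45°  [linear pair at E on HP]
2. ∠EMH = 70°  [△HEM]
3. ∠HCP = 70°  [EM∥PC, corresponding at M]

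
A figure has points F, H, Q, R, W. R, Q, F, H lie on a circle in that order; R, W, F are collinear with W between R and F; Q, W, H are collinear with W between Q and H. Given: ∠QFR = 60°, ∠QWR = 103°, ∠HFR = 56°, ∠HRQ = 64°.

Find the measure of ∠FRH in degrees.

1. ∠QHR = 60°  [same arc RQ]
2. ∠FWH = 103°  [vertical angles at W]
3. ∠HWR = 77°  [linear pair at W on RF]
4. ∠FRH = 43°  [△RWH]

∠FRH = 43°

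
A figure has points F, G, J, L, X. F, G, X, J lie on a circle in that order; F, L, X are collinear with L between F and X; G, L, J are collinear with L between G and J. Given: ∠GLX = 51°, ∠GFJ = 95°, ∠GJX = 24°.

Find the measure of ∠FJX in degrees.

∠FJX = 82°

1. ∠FLJ = 51°  [vertical angles at L]
2. ∠GXJ = 85°  [cyclic FGXJ, opposite ∠F+∠X]
3. ∠JGX = 71°  [△GXJ]
4. ∠JLX = 129°  [linear pair at L on FX]
5. ∠JFX = 71°  [same arc XJ]
6. ∠FXJ = 27°  [△XLJ]
7. ∠FJX = 82°  [△FXJ]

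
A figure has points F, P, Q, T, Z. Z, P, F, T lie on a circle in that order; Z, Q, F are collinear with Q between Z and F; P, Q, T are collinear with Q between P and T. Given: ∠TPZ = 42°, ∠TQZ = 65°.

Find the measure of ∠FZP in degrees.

∠FZP = 23°

1. ∠TFZ = 42°  [same arc ZT]
2. ∠FQT = 115°  [linear pair at Q on ZF]
3. ∠FTP = 23°  [△FQT]
4. ∠FZP = 23°  [same arc PF]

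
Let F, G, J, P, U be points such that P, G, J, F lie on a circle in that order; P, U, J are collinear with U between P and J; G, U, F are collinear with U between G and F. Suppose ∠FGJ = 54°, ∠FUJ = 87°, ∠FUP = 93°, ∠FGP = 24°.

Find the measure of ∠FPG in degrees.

1. ∠FPJ = 54°  [same arc JF]
2. ∠GFP = 33°  [△PUF]
3. ∠FPG = 123°  [△PGF]

∠FPG = 123°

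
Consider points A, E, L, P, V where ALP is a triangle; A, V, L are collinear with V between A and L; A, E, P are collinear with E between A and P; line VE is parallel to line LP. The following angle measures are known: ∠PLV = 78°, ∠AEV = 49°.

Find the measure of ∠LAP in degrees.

∠LAP = 53°

1. ∠ALP = 78°  [V on ray LA]
2. ∠APL = 49°  [VE∥LP, corresponding at E]
3. ∠LAP = 53°  [△ALP]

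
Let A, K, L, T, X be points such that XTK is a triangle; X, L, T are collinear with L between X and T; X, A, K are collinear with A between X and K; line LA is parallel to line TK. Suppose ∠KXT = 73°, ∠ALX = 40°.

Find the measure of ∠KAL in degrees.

∠KAL = 113°

1. ∠AXL = 73°  [L on XT, A on XK]
2. ∠LAX = 67°  [△XLA]
3. ∠KAL = 113°  [linear pair at A on XK]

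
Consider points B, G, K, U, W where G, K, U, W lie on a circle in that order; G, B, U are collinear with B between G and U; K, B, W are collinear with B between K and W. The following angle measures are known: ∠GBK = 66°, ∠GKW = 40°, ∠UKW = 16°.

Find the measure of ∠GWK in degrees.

1. ∠UBW = 66°  [vertical angles at B]
2. ∠UGW = 16°  [same arc UW]
3. ∠GBW = 114°  [linear pair at B on GU]
4. ∠GWK = 50°  [△GBW]

∠GWK = 50°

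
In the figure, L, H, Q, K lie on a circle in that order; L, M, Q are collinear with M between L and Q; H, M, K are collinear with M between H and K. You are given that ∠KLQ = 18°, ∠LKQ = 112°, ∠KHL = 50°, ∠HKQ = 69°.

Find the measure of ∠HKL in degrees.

1. ∠LHQ = 68°  [cyclic LHQK, opposite ∠H+∠K]
2. ∠HLQ = 69°  [same arc HQ]
3. ∠HQL = 43°  [△LHQ]
4. ∠HKL = 43°  [same arc LH]

∠HKL = 43°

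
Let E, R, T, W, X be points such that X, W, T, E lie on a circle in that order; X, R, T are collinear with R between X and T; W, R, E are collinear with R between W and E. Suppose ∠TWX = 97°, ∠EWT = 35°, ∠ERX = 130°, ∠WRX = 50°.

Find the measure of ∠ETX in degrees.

∠ETX = 62°

1. ∠TEX = 83°  [cyclic XWTE, opposite ∠W+∠E]
2. ∠EXT = 35°  [same arc TE]
3. ∠ETX = 62°  [△XTE]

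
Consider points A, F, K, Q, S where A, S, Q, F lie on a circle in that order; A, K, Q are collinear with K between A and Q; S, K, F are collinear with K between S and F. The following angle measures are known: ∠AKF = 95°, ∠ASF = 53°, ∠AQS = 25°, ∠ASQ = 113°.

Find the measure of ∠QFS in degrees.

1. ∠FKQ = 85°  [linear pair at K on AQ]
2. ∠AQF = 53°  [same arc AF]
3. ∠QFS = 42°  [△QKF]

∠QFS = 42°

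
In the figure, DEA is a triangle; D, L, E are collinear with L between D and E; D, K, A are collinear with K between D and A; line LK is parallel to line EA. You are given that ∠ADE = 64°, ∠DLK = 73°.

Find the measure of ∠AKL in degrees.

∠AKL = 137°

1. ∠KDL = 64°  [L on DE, K on DA]
2. ∠DKL = 43°  [△DLK]
3. ∠AKL = 137°  [linear pair at K on DA]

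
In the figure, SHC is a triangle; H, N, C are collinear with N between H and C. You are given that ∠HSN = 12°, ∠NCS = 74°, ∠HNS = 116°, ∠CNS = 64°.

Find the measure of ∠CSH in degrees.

1. ∠NHS = 52°  [△SHN]
2. ∠HCS = 74°  [N on ray CH]
3. ∠CHS = 52°  [N on ray HC]
4. ∠CSH = 54°  [△SHC]

∠CSH = 54°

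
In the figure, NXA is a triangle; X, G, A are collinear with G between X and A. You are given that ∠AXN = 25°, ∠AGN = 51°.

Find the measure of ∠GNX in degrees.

1. ∠GXN = 25°  [G on ray XA]
2. ∠NGX = 129°  [linear pair at G on XA]
3. ∠GNX = 26°  [△NXG]

∠GNX = 26°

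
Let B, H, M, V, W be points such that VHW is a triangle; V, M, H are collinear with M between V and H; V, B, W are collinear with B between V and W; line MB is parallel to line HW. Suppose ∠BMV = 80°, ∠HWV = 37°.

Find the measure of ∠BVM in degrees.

1. ∠VHW = 80°  [MB∥HW, corresponding at M]
2. ∠HVW = 63°  [△VHW]
3. ∠BVM = 63°  [M on VH, B on VW]

∠BVM = 63°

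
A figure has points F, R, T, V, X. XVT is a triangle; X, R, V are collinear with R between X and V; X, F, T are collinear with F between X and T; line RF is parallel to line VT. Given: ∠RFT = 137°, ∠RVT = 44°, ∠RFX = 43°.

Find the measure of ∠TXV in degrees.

∠TXV = 93°

1. ∠TVX = 44°  [R on ray VX]
2. ∠VTX = 43°  [RF∥VT, corresponding at F]
3. ∠TXV = 93°  [△XVT]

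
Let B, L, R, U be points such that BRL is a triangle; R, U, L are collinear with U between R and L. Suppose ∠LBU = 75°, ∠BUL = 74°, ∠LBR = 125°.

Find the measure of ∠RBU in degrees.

1. ∠BLU = 31°  [△BUL]
2. ∠BUR = 106°  [linear pair at U on RL]
3. ∠BLR = 31°  [U on ray LR]
4. ∠BRL = 24°  [△BRL]
5. ∠BRU = 24°  [U on ray RL]
6. ∠RBU = 50°  [△BRU]

∠RBU = 50°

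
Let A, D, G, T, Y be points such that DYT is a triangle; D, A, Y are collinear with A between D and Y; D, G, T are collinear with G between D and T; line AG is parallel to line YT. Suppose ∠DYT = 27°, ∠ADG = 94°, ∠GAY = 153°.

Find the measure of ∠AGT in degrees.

∠AGT = 121°

1. ∠DAG = 27°  [AG∥YT, corresponding at A]
2. ∠AGD = 59°  [△DAG]
3. ∠AGT = 121°  [linear pair at G on DT]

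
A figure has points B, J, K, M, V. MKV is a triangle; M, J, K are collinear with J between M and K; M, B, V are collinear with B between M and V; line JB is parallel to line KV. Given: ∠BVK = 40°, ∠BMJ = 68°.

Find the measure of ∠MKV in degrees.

1. ∠KVM = 40°  [B on ray VM]
2. ∠KMV = 68°  [J on MK, B on MV]
3. ∠MKV = 72°  [△MKV]

∠MKV = 72°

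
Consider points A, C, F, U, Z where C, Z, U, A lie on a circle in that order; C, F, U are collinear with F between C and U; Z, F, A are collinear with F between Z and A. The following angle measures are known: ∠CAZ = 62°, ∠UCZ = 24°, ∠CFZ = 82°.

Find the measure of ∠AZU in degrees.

1. ∠CUZ = 62°  [same arc CZ]
2. ∠UFZ = 98°  [linear pair at F on CU]
3. ∠AZU = 20°  [△ZFU]

∠AZU = 20°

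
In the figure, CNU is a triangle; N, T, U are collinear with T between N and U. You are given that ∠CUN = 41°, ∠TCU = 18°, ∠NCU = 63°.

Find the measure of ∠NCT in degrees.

1. ∠CNU = 76°  [△CNU]
2. ∠CUT = 41°  [T on ray UN]
3. ∠CTU = 121°  [△CTU]
4. ∠CNT = 76°  [T on ray NU]
5. ∠CTN = 59°  [linear pair at T on NU]
6. ∠NCT = 45°  [△CNT]

∠NCT = 45°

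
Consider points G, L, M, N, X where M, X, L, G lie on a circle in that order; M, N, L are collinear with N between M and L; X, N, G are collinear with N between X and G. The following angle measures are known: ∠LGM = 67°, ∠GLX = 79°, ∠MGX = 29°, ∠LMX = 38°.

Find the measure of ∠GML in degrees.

∠GML = 63°

1. ∠GMX = 101°  [cyclic MXLG, opposite ∠M+∠L]
2. ∠GXM = 50°  [△MXG]
3. ∠GLM = 50°  [same arc MG]
4. ∠GML = 63°  [△MLG]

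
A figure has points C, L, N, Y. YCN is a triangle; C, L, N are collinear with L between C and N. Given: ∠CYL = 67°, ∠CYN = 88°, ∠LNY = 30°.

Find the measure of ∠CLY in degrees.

1. ∠CNY = 30°  [L on ray NC]
2. ∠NCY = 62°  [△YCN]
3. ∠LCY = 62°  [L on ray CN]
4. ∠CLY = 51°  [△YCL]

∠CLY = 51°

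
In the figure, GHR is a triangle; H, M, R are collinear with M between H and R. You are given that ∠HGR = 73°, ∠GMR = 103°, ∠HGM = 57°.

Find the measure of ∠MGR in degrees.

∠MGR = 16°

1. ∠GMH = 77°  [linear pair at M on HR]
2. ∠GHM = 46°  [△GHM]
3. ∠GHR = 46°  [M on ray HR]
4. ∠GRH = 61°  [△GHR]
5. ∠GRM = 61°  [M on ray RH]
6. ∠MGR = 16°  [△GMR]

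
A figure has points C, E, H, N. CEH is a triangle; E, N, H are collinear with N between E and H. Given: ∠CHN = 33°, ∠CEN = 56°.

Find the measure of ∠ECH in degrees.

∠ECH = 91°

1. ∠CHE = 33°  [N on ray HE]
2. ∠CEH = 56°  [N on ray EH]
3. ∠ECH = 91°  [△CEH]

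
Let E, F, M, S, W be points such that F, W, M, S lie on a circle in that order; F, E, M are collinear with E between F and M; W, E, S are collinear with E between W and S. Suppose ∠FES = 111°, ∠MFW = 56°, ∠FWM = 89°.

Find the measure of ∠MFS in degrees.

1. ∠MES = 69°  [linear pair at E on FM]
2. ∠MSW = 56°  [same arc WM]
3. ∠FSM = 91°  [cyclic FWMS, opposite ∠W+∠S]
4. ∠FMS = 55°  [△MES]
5. ∠MFS = 34°  [△FMS]

∠MFS = 34°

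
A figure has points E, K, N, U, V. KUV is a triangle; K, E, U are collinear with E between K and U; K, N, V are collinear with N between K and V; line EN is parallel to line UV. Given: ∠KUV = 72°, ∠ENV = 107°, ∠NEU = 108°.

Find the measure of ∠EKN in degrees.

1. ∠KEN = 72°  [EN∥UV, corresponding at E]
2. ∠ENK = 73°  [linear pair at N on KV]
3. ∠EKN = 35°  [△KEN]

∠EKN = 35°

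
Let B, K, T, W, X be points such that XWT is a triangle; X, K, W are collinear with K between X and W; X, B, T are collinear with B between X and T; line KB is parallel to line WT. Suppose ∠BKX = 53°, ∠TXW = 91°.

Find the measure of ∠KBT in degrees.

1. ∠TWX = 53°  [KB∥WT, corresponding at K]
2. ∠WTX = 36°  [△XWT]
3. ∠KBX = 36°  [KB∥WT, corresponding at B]
4. ∠KBT = 144°  [linear pair at B on XT]

∠KBT = 144°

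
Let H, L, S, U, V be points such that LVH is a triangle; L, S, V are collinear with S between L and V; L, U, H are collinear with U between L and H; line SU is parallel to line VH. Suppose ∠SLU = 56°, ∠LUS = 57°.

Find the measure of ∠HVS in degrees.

1. ∠LSU = 67°  [△LSU]
2. ∠USV = 113°  [linear pair at S on LV]
3. ∠HVS = 67°  [SU∥VH, co-interior at V–S]

∠HVS = 67°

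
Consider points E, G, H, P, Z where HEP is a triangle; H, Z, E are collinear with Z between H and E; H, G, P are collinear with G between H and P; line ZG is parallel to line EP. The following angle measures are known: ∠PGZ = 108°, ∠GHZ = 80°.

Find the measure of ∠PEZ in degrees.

∠PEZ = 28°

1. ∠HGZ = 72°  [linear pair at G on HP]
2. ∠GZH = 28°  [△HZG]
3. ∠EZG = 152°  [linear pair at Z on HE]
4. ∠PEZ = 28°  [ZG∥EP, co-interior at E–Z]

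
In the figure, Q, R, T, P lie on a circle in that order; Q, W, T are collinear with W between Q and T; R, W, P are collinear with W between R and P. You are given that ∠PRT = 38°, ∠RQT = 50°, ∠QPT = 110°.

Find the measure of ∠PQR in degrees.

1. ∠RPT = 50°  [same arc RT]
2. ∠PTR = 92°  [△RTP]
3. ∠PQR = 88°  [cyclic QRTP, opposite ∠Q+∠T]

∠PQR = 88°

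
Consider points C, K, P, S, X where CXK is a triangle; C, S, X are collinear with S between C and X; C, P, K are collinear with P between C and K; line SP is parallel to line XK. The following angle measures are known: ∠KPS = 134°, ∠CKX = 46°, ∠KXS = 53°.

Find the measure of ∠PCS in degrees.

1. ∠CXK = 53°  [S on ray XC]
2. ∠KCX = 81°  [△CXK]
3. ∠PCS = 81°  [S on CX, P on CK]

∠PCS = 81°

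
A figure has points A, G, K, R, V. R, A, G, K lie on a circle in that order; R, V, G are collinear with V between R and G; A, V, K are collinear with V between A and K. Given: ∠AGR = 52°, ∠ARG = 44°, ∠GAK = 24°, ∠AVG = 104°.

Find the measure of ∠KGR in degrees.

1. ∠GAR = 84°  [△RAG]
2. ∠GRK = 24°  [same arc GK]
3. ∠GKR = 96°  [cyclic RAGK, opposite ∠A+∠K]
4. ∠KGR = 60°  [△RGK]

∠KGR = 60°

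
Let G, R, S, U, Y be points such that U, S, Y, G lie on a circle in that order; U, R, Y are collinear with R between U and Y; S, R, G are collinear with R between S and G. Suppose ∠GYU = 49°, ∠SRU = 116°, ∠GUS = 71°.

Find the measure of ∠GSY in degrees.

∠GSY = 56°

1. ∠GRY = 116°  [vertical angles at R]
2. ∠GYS = 109°  [cyclic USYG, opposite ∠U+∠Y]
3. ∠SGY = 15°  [△YRG]
4. ∠GSY = 56°  [△SYG]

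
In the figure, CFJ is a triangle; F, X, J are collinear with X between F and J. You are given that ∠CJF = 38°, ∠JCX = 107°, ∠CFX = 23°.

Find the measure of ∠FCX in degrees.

∠FCX = 12°

1. ∠CJX = 38°  [X on ray JF]
2. ∠CXJ = 35°  [△CXJ]
3. ∠CXF = 145°  [linear pair at X on FJ]
4. ∠FCX = 12°  [△CFX]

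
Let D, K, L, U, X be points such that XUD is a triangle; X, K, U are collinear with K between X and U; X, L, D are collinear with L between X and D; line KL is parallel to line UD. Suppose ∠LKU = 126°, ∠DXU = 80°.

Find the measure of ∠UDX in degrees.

∠UDX = 46°

1. ∠LKX = 54°  [linear pair at K on XU]
2. ∠KXL = 80°  [K on XU, L on XD]
3. ∠KLX = 46°  [△XKL]
4. ∠UDX = 46°  [KL∥UD, corresponding at L]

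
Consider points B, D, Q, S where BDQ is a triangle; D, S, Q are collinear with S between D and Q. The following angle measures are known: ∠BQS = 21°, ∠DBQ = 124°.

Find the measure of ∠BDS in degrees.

∠BDS = 35°

1. ∠BQD = 21°  [S on ray QD]
2. ∠BDQ = 35°  [△BDQ]
3. ∠BDS = 35°  [S on ray DQ]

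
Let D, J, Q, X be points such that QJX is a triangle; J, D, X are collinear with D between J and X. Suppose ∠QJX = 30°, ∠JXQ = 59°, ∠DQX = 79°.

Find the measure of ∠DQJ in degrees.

∠DQJ = 12°

1. ∠DJQ = 30°  [D on ray JX]
2. ∠DXQ = 59°  [D on ray XJ]
3. ∠QDX = 42°  [△QDX]
4. ∠JDQ = 138°  [linear pair at D on JX]
5. ∠DQJ = 12°  [△QJD]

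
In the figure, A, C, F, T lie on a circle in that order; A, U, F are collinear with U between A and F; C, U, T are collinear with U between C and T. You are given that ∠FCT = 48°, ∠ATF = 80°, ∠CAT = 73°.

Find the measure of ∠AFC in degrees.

1. ∠FAT = 48°  [same arc FT]
2. ∠AFT = 52°  [△AFT]
3. ∠ACT = 52°  [same arc AT]
4. ∠ATC = 55°  [△ACT]
5. ∠AFC = 55°  [same arc AC]

∠AFC = 55°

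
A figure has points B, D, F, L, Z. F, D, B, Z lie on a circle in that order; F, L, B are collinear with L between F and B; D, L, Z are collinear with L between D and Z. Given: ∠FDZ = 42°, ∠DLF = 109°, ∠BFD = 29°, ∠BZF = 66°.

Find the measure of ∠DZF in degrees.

1. ∠FBZ = 42°  [same arc FZ]
2. ∠BLZ = 109°  [vertical angles at L]
3. ∠BFZ = 72°  [△FBZ]
4. ∠FLZ = 71°  [linear pair at L on FB]
5. ∠DZF = 37°  [△FLZ]

∠DZF = 37°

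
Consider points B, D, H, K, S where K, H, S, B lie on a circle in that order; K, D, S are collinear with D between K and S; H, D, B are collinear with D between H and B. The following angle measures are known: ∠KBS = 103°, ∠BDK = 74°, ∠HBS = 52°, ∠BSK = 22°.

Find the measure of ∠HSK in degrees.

∠HSK = 51°

1. ∠KHS = 77°  [cyclic KHSB, opposite ∠H+∠B]
2. ∠HKS = 52°  [same arc HS]
3. ∠HSK = 51°  [△KHS]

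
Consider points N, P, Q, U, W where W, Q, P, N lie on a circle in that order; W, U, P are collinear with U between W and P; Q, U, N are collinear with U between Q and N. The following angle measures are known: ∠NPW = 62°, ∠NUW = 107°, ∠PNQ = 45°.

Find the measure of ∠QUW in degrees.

1. ∠NQW = 62°  [same arc WN]
2. ∠PWQ = 45°  [same arc QP]
3. ∠QUW = 73°  [△WUQ]

∠QUW = 73°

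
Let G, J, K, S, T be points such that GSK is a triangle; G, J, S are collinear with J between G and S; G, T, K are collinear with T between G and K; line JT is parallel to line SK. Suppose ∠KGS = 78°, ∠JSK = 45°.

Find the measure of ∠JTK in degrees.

∠JTK = 123°

1. ∠GSK = 45°  [J on ray SG]
2. ∠GKS = 57°  [△GSK]
3. ∠GTJ = 57°  [JT∥SK, corresponding at T]
4. ∠JTK = 123°  [linear pair at T on GK]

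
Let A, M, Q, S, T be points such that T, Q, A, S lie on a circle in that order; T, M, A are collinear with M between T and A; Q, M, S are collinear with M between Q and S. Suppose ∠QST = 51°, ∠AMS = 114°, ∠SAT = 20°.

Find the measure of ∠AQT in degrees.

1. ∠QAT = 51°  [same arc TQ]
2. ∠QMT = 114°  [vertical angles at M]
3. ∠SQT = 20°  [same arc TS]
4. ∠ATQ = 46°  [△TMQ]
5. ∠AQT = 83°  [△TQA]

∠AQT = 83°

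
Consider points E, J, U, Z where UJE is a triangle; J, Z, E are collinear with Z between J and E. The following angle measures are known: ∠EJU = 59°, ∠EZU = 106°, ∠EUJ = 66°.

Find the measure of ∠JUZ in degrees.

∠JUZ = 47°

1. ∠UJZ = 59°  [Z on ray JE]
2. ∠JZU = 74°  [linear pair at Z on JE]
3. ∠JUZ = 47°  [△UJZ]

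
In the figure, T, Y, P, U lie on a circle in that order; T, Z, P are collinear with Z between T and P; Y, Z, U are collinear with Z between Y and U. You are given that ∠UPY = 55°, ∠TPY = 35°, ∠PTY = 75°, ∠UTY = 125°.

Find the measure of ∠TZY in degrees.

∠TZY = 85°

1. ∠TUY = 35°  [same arc TY]
2. ∠TYU = 20°  [△TYU]
3. ∠TZY = 85°  [△TZY]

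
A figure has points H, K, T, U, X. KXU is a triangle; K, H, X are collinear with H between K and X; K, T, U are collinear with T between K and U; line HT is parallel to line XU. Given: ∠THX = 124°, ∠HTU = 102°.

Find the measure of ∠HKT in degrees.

∠HKT = 46°

1. ∠KHT = 56°  [linear pair at H on KX]
2. ∠HTK = 78°  [linear pair at T on KU]
3. ∠HKT = 46°  [△KHT]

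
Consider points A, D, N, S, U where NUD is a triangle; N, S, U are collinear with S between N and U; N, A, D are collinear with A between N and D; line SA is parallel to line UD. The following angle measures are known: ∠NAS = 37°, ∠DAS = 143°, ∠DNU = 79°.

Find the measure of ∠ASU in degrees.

∠ASU = 116°

1. ∠NDU = 37°  [SA∥UD, corresponding at A]
2. ∠DUN = 64°  [△NUD]
3. ∠ASN = 64°  [SA∥UD, corresponding at S]
4. ∠ASU = 116°  [linear pair at S on NU]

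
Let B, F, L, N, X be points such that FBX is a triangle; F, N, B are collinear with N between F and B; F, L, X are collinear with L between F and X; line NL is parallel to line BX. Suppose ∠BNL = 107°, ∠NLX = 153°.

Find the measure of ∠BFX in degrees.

1. ∠FNL = 73°  [linear pair at N on FB]
2. ∠FLN = 27°  [linear pair at L on FX]
3. ∠LFN = 80°  [△FNL]
4. ∠BFX = 80°  [N on FB, L on FX]

∠BFX = 80°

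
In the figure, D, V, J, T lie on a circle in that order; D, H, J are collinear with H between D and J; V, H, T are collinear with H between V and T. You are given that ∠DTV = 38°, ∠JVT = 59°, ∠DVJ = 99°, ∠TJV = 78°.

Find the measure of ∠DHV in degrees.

∠DHV = 97°

1. ∠DJV = 38°  [same arc DV]
2. ∠JHV = 83°  [△VHJ]
3. ∠DHV = 97°  [linear pair at H on DJ]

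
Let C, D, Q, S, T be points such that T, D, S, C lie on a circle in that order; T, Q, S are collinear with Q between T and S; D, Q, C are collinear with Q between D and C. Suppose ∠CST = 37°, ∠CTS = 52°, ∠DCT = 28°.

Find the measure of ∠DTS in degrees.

∠DTS = 63°

1. ∠SCT = 91°  [△TSC]
2. ∠DST = 28°  [same arc TD]
3. ∠SDT = 89°  [cyclic TDSC, opposite ∠D+∠C]
4. ∠DTS = 63°  [△TDS]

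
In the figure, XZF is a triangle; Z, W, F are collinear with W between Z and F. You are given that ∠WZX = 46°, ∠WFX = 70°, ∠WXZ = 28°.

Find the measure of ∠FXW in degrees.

1. ∠XWZ = 106°  [△XZW]
2. ∠FWX = 74°  [linear pair at W on ZF]
3. ∠FXW = 36°  [△XWF]

∠FXW = 36°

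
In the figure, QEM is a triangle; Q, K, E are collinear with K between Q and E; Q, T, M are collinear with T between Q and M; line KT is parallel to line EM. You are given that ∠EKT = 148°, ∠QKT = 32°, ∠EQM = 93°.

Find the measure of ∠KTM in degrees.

1. ∠MEQ = 32°  [KT∥EM, corresponding at K]
2. ∠EMQ = 55°  [△QEM]
3. ∠KTQ = 55°  [KT∥EM, corresponding at T]
4. ∠KTM = 125°  [linear pair at T on QM]

∠KTM = 125°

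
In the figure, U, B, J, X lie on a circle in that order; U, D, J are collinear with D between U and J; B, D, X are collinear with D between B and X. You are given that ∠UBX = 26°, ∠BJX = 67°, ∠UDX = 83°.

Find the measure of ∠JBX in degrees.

∠JBX = 56°

1. ∠UJX = 26°  [same arc UX]
2. ∠JDX = 97°  [linear pair at D on UJ]
3. ∠BXJ = 57°  [△JDX]
4. ∠JBX = 56°  [△BJX]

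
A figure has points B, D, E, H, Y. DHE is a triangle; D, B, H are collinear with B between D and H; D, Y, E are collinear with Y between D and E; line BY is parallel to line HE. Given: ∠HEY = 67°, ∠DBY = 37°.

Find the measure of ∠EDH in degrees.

∠EDH = 76°

1. ∠DEH = 67°  [Y on ray ED]
2. ∠DHE = 37°  [BY∥HE, corresponding at B]
3. ∠EDH = 76°  [△DHE]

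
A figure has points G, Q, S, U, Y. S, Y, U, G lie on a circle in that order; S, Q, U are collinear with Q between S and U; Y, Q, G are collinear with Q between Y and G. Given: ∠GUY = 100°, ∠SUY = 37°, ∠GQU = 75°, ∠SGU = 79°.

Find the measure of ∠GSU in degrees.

∠GSU = 38°

1. ∠SGY = 37°  [same arc SY]
2. ∠GQS = 105°  [linear pair at Q on SU]
3. ∠GSU = 38°  [△SQG]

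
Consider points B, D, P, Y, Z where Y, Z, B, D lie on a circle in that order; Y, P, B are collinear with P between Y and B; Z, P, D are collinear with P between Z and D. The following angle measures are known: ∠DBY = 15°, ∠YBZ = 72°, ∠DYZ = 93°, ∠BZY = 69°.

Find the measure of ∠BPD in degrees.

∠BPD = 126°

1. ∠DZY = 15°  [same arc YD]
2. ∠BYZ = 39°  [△YZB]
3. ∠YPZ = 126°  [△YPZ]
4. ∠BPD = 126°  [vertical angles at P]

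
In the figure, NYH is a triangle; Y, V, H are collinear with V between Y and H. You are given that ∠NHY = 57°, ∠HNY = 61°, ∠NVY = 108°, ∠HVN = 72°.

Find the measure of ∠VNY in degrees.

1. ∠HYN = 62°  [△NYH]
2. ∠NYV = 62°  [V on ray YH]
3. ∠VNY = 10°  [△NYV]

∠VNY = 10°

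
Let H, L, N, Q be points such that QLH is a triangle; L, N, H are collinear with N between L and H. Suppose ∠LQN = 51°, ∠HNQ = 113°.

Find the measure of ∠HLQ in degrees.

1. ∠LNQ = 67°  [linear pair at N on LH]
2. ∠NLQ = 62°  [△QLN]
3. ∠HLQ = 62°  [N on ray LH]

∠HLQ = 62°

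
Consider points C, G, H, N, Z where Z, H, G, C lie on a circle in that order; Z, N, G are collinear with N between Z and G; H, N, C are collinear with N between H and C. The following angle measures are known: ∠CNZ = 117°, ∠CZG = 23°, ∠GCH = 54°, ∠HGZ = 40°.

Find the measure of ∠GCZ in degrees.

1. ∠CNG = 63°  [linear pair at N on ZG]
2. ∠CGZ = 63°  [△GNC]
3. ∠GCZ = 94°  [△ZGC]

∠GCZ = 94°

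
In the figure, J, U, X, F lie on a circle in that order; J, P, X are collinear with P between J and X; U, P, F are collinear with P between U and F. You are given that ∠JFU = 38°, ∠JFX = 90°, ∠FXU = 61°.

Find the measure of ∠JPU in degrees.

1. ∠JXU = 38°  [same arc JU]
2. ∠JUX = 90°  [cyclic JUXF, opposite ∠U+∠F]
3. ∠FJU = 119°  [cyclic JUXF, opposite ∠J+∠X]
4. ∠UJX = 52°  [△JUX]
5. ∠FUJ = 23°  [△JUF]
6. ∠JPU = 105°  [△JPU]

∠JPU = 105°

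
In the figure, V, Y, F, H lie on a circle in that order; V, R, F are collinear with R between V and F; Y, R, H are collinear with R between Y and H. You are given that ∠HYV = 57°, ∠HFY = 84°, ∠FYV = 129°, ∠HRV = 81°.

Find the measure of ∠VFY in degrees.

∠VFY = 27°

1. ∠HVY = 96°  [cyclic VYFH, opposite ∠V+∠F]
2. ∠VHY = 27°  [△VYH]
3. ∠VFY = 27°  [same arc VY]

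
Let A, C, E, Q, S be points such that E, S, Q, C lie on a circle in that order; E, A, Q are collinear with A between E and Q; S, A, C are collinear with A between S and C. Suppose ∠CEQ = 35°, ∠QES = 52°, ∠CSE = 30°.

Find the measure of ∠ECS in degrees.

1. ∠CSQ = 35°  [same arc QC]
2. ∠QCS = 52°  [same arc SQ]
3. ∠CQS = 93°  [△SQC]
4. ∠CES = 87°  [cyclic ESQC, opposite ∠E+∠Q]
5. ∠ECS = 63°  [△ESC]

∠ECS = 63°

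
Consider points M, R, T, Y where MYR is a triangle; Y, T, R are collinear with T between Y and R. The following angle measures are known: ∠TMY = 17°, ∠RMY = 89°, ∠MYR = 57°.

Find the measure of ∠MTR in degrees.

∠MTR = 74°

1. ∠MYT = 57°  [T on ray YR]
2. ∠MTY = 106°  [△MYT]
3. ∠MTR = 74°  [linear pair at T on YR]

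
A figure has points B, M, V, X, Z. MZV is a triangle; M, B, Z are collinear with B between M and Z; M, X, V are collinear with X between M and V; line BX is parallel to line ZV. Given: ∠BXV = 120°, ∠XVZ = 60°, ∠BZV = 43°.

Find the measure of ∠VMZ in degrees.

1. ∠MVZ = 60°  [X on ray VM]
2. ∠MZV = 43°  [B on ray ZM]
3. ∠VMZ = 77°  [△MZV]

∠VMZ = 77°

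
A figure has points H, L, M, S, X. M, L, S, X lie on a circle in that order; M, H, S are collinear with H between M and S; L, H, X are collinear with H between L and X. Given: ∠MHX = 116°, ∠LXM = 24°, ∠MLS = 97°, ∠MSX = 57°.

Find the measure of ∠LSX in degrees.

1. ∠LHS = 116°  [vertical angles at H]
2. ∠SHX = 64°  [linear pair at H on MS]
3. ∠LSM = 24°  [same arc ML]
4. ∠LXS = 59°  [△SHX]
5. ∠SLX = 40°  [△LHS]
6. ∠LSX = 81°  [△LSX]

∠LSX = 81°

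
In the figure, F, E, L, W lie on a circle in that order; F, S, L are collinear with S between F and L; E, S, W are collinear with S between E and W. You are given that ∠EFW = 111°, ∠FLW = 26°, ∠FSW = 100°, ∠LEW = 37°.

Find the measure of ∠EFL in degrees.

∠EFL = 74°

1. ∠ELW = 69°  [cyclic FELW, opposite ∠F+∠L]
2. ∠EWL = 74°  [△ELW]
3. ∠EFL = 74°  [same arc EL]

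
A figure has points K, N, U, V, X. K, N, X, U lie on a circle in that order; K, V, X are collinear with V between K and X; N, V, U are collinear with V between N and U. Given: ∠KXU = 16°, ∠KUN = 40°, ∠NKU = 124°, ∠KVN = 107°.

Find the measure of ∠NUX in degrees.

∠NUX = 57°

1. ∠KXN = 40°  [same arc KN]
2. ∠NXU = 56°  [cyclic KNXU, opposite ∠K+∠X]
3. ∠NVX = 73°  [linear pair at V on KX]
4. ∠UNX = 67°  [△NVX]
5. ∠NUX = 57°  [△NXU]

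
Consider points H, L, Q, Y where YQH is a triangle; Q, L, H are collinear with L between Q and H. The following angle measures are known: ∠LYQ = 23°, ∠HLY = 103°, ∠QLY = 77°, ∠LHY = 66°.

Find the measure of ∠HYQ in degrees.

∠HYQ = 34°

1. ∠LQY = 80°  [△YQL]
2. ∠QHY = 66°  [L on ray HQ]
3. ∠HQY = 80°  [L on ray QH]
4. ∠HYQ = 34°  [△YQH]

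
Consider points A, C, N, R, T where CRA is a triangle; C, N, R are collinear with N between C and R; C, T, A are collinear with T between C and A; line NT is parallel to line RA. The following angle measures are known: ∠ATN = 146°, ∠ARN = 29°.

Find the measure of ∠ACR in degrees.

1. ∠CTN = 34°  [linear pair at T on CA]
2. ∠ARC = 29°  [N on ray RC]
3. ∠CAR = 34°  [NT∥RA, corresponding at T]
4. ∠ACR = 117°  [△CRA]

∠ACR = 117°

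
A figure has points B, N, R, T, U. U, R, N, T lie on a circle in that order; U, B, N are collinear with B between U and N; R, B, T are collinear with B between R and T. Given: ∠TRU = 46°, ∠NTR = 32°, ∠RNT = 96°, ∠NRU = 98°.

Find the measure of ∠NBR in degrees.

∠NBR = 78°

1. ∠NUR = 32°  [same arc RN]
2. ∠NRT = 52°  [△RNT]
3. ∠RNU = 50°  [△URN]
4. ∠NBR = 78°  [△RBN]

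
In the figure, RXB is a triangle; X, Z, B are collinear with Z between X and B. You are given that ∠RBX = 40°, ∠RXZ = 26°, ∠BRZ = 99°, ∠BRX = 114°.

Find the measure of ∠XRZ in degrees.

1. ∠RBZ = 40°  [Z on ray BX]
2. ∠BZR = 41°  [△RZB]
3. ∠RZX = 139°  [linear pair at Z on XB]
4. ∠XRZ = 15°  [△RXZ]

∠XRZ = 15°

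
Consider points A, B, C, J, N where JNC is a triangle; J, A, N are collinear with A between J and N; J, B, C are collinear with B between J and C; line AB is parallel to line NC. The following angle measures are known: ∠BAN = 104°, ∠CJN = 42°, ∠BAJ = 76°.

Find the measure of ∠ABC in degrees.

∠ABC = 118°

1. ∠AJB = 42°  [A on JN, B on JC]
2. ∠ABJ = 62°  [△JAB]
3. ∠ABC = 118°  [linear pair at B on JC]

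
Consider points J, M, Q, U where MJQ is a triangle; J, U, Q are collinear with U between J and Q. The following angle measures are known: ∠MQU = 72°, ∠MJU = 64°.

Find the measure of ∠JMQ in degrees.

∠JMQ = 44°

1. ∠JQM = 72°  [U on ray QJ]
2. ∠MJQ = 64°  [U on ray JQ]
3. ∠JMQ = 44°  [△MJQ]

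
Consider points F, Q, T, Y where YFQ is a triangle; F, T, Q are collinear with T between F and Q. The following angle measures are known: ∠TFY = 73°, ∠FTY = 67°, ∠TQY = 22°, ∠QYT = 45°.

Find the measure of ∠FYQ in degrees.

1. ∠QFY = 73°  [T on ray FQ]
2. ∠FQY = 22°  [T on ray QF]
3. ∠FYQ = 85°  [△YFQ]

∠FYQ = 85°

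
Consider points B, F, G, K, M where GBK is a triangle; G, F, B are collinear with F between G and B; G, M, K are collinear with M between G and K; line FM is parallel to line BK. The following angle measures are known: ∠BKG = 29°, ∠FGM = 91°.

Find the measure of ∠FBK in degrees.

∠FBK = 60°

1. ∠FMG = 29°  [FM∥BK, corresponding at M]
2. ∠GFM = 60°  [△GFM]
3. ∠BFM = 120°  [linear pair at F on GB]
4. ∠FBK = 60°  [FM∥BK, co-interior at B–F]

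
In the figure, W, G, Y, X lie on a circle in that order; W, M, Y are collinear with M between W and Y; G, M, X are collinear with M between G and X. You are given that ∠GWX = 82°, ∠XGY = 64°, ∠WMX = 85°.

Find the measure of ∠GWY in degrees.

1. ∠GYX = 98°  [cyclic WGYX, opposite ∠W+∠Y]
2. ∠GXY = 18°  [△GYX]
3. ∠GWY = 18°  [same arc GY]

∠GWY = 18°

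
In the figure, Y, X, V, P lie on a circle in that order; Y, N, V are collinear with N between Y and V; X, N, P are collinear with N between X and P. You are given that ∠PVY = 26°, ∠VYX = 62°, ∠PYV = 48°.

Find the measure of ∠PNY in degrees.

∠PNY = 88°

1. ∠VPX = 62°  [same arc XV]
2. ∠PNV = 92°  [△VNP]
3. ∠PNY = 88°  [linear pair at N on YV]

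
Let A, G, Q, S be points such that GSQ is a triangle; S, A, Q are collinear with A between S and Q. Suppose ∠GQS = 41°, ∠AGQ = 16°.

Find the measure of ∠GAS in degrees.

1. ∠AQG = 41°  [A on ray QS]
2. ∠GAQ = 123°  [△GAQ]
3. ∠GAS = 57°  [linear pair at A on SQ]

∠GAS = 57°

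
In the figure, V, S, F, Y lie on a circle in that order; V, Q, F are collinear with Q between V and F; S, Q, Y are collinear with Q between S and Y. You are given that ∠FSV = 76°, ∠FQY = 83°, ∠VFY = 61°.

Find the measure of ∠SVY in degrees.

∠SVY = 51°

1. ∠FYV = 104°  [cyclic VSFY, opposite ∠S+∠Y]
2. ∠VQY = 97°  [linear pair at Q on VF]
3. ∠VSY = 61°  [same arc VY]
4. ∠FVY = 15°  [△VFY]
5. ∠SYV = 68°  [△VQY]
6. ∠SVY = 51°  [△VSY]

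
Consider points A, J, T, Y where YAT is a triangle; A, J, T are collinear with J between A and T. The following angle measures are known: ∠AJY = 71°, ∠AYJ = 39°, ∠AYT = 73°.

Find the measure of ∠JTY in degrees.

∠JTY = 37°

1. ∠JAY = 70°  [△YAJ]
2. ∠TAY = 70°  [J on ray AT]
3. ∠ATY = 37°  [△YAT]
4. ∠JTY = 37°  [J on ray TA]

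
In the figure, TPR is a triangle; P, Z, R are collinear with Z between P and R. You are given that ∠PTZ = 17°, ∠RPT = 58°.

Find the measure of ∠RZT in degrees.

1. ∠TPZ = 58°  [Z on ray PR]
2. ∠PZT = 105°  [△TPZ]
3. ∠RZT = 75°  [linear pair at Z on PR]

∠RZT = 75°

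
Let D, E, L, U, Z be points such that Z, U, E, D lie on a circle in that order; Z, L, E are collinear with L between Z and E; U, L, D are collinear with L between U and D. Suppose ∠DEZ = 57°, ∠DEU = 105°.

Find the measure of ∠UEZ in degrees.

∠UEZ = 48°

1. ∠DUZ = 57°  [same arc ZD]
2. ∠DZU = 75°  [cyclic ZUED, opposite ∠Z+∠E]
3. ∠UDZ = 48°  [△ZUD]
4. ∠UEZ = 48°  [same arc ZU]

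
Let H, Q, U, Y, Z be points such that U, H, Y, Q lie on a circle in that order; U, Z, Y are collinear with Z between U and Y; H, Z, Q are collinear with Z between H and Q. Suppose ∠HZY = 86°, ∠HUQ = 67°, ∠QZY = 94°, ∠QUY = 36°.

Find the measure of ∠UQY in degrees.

∠UQY = 89°

1. ∠HYQ = 113°  [cyclic UHYQ, opposite ∠U+∠Y]
2. ∠QHY = 36°  [same arc YQ]
3. ∠HQY = 31°  [△HYQ]
4. ∠QYU = 55°  [△YZQ]
5. ∠UQY = 89°  [△UYQ]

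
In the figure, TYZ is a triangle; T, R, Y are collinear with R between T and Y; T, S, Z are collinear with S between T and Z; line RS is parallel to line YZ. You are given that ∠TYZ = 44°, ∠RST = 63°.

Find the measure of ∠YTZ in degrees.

∠YTZ = 73°

1. ∠SRT = 44°  [RS∥YZ, corresponding at R]
2. ∠RTS = 73°  [△TRS]
3. ∠YTZ = 73°  [R on TY, S on TZ]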